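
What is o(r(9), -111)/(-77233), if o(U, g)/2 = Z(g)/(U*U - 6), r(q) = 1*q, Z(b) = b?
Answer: 74/1930825 ≈ 3.8326e-5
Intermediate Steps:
r(q) = q
o(U, g) = 2*g/(-6 + U²) (o(U, g) = 2*(g/(U*U - 6)) = 2*(g/(U² - 6)) = 2*(g/(-6 + U²)) = 2*g/(-6 + U²))
o(r(9), -111)/(-77233) = (2*(-111)/(-6 + 9²))/(-77233) = (2*(-111)/(-6 + 81))*(-1/77233) = (2*(-111)/75)*(-1/77233) = (2*(-111)*(1/75))*(-1/77233) = -74/25*(-1/77233) = 74/1930825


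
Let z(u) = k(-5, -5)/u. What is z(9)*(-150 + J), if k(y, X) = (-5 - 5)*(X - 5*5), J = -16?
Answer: -16600/3 ≈ -5533.3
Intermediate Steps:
k(y, X) = 250 - 10*X (k(y, X) = -10*(X - 25) = -10*(-25 + X) = 250 - 10*X)
z(u) = 300/u (z(u) = (250 - 10*(-5))/u = (250 + 50)/u = 300/u)
z(9)*(-150 + J) = (300/9)*(-150 - 16) = (300*(⅑))*(-166) = (100/3)*(-166) = -16600/3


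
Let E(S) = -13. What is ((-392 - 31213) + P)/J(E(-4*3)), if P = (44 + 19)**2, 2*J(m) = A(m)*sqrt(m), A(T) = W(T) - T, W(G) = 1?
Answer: 3948*I*sqrt(13)/13 ≈ 1095.0*I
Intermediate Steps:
A(T) = 1 - T
J(m) = sqrt(m)*(1 - m)/2 (J(m) = ((1 - m)*sqrt(m))/2 = (sqrt(m)*(1 - m))/2 = sqrt(m)*(1 - m)/2)
P = 3969 (P = 63**2 = 3969)
((-392 - 31213) + P)/J(E(-4*3)) = ((-392 - 31213) + 3969)/((sqrt(-13)*(1 - 1*(-13))/2)) = (-31605 + 3969)/(((I*sqrt(13))*(1 + 13)/2)) = -27636*(-I*sqrt(13)/91) = -(-3948)*I*sqrt(13)/13 = 3948*I*sqrt(13)/13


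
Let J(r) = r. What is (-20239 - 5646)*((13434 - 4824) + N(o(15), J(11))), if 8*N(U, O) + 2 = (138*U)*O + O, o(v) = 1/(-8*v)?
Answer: -7131457279/32 ≈ -2.2286e+8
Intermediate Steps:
o(v) = -1/(8*v)
N(U, O) = -1/4 + O/8 + 69*O*U/4 (N(U, O) = -1/4 + ((138*U)*O + O)/8 = -1/4 + (138*O*U + O)/8 = -1/4 + (O + 138*O*U)/8 = -1/4 + (O/8 + 69*O*U/4) = -1/4 + O/8 + 69*O*U/4)
(-20239 - 5646)*((13434 - 4824) + N(o(15), J(11))) = (-20239 - 5646)*((13434 - 4824) + (-1/4 + (1/8)*11 + (69/4)*11*(-1/8/15))) = -25885*(8610 + (-1/4 + 11/8 + (69/4)*11*(-1/8*1/15))) = -25885*(8610 + (-1/4 + 11/8 + (69/4)*11*(-1/120))) = -25885*(8610 + (-1/4 + 11/8 - 253/160)) = -25885*(8610 - 73/160) = -25885*1377527/160 = -7131457279/32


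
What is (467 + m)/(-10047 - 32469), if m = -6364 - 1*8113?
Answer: 2335/7086 ≈ 0.32952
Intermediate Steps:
m = -14477 (m = -6364 - 8113 = -14477)
(467 + m)/(-10047 - 32469) = (467 - 14477)/(-10047 - 32469) = -14010/(-42516) = -14010*(-1/42516) = 2335/7086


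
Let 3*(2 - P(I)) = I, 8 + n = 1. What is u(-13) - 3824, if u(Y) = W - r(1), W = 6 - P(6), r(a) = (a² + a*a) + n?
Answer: -3813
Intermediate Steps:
n = -7 (n = -8 + 1 = -7)
P(I) = 2 - I/3
r(a) = -7 + 2*a² (r(a) = (a² + a*a) - 7 = (a² + a²) - 7 = 2*a² - 7 = -7 + 2*a²)
W = 6 (W = 6 - (2 - ⅓*6) = 6 - (2 - 2) = 6 - 1*0 = 6 + 0 = 6)
u(Y) = 11 (u(Y) = 6 - (-7 + 2*1²) = 6 - (-7 + 2*1) = 6 - (-7 + 2) = 6 - 1*(-5) = 6 + 5 = 11)
u(-13) - 3824 = 11 - 3824 = -3813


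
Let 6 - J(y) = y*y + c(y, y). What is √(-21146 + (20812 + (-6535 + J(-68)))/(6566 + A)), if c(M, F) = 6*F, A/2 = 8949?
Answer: I*√790960380133/6116 ≈ 145.42*I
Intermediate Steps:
A = 17898 (A = 2*8949 = 17898)
J(y) = 6 - y² - 6*y (J(y) = 6 - (y*y + 6*y) = 6 - (y² + 6*y) = 6 + (-y² - 6*y) = 6 - y² - 6*y)
√(-21146 + (20812 + (-6535 + J(-68)))/(6566 + A)) = √(-21146 + (20812 + (-6535 + (6 - 1*(-68)² - 6*(-68))))/(6566 + 17898)) = √(-21146 + (20812 + (-6535 + (6 - 1*4624 + 408)))/24464) = √(-21146 + (20812 + (-6535 + (6 - 4624 + 408)))*(1/24464)) = √(-21146 + (20812 + (-6535 - 4210))*(1/24464)) = √(-21146 + (20812 - 10745)*(1/24464)) = √(-21146 + 10067*(1/24464)) = √(-21146 + 10067/24464) = √(-517305677/24464) = I*√790960380133/6116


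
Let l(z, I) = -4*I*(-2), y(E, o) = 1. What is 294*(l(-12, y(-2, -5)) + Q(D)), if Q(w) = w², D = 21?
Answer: 132006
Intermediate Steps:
l(z, I) = 8*I
294*(l(-12, y(-2, -5)) + Q(D)) = 294*(8*1 + 21²) = 294*(8 + 441) = 294*449 = 132006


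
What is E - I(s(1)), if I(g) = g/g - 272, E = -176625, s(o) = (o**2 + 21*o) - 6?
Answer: -176354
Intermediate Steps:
s(o) = -6 + o**2 + 21*o
I(g) = -271 (I(g) = 1 - 272 = -271)
E - I(s(1)) = -176625 - 1*(-271) = -176625 + 271 = -176354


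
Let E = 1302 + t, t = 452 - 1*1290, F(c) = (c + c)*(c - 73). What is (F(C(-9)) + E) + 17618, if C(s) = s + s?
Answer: 21358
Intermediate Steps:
C(s) = 2*s
F(c) = 2*c*(-73 + c) (F(c) = (2*c)*(-73 + c) = 2*c*(-73 + c))
t = -838 (t = 452 - 1290 = -838)
E = 464 (E = 1302 - 838 = 464)
(F(C(-9)) + E) + 17618 = (2*(2*(-9))*(-73 + 2*(-9)) + 464) + 17618 = (2*(-18)*(-73 - 18) + 464) + 17618 = (2*(-18)*(-91) + 464) + 17618 = (3276 + 464) + 17618 = 3740 + 17618 = 21358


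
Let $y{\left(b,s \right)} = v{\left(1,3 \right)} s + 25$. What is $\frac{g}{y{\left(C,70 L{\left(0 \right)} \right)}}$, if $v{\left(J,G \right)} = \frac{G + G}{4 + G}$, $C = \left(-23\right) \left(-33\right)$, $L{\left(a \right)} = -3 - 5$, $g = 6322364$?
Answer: $- \frac{6322364}{455} \approx -13895.0$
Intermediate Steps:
$L{\left(a \right)} = -8$
$C = 759$
$v{\left(J,G \right)} = \frac{2 G}{4 + G}$
$y{\left(b,s \right)} = 25 + \frac{6 s}{7}$ ($y{\left(b,s \right)} = 2 \cdot 3 \frac{1}{4 + 3} s + 25 = 2 \cdot 3 \cdot \frac{1}{7} s + 25 = \frac{6 s}{7} + 25 = 25 + \frac{6 s}{7}$)
$\frac{g}{y{\left(C,70 L{\left(0 \right)} \right)}} = \frac{6322364}{25 + \frac{6 \cdot 70 \left(-8\right)}{7}} = \frac{6322364}{25 + \frac{6}{7} \left(-560\right)} = \frac{6322364}{25 - 480} = \frac{6322364}{-455} = 6322364 \left(- \frac{1}{455}\right) = - \frac{6322364}{455}$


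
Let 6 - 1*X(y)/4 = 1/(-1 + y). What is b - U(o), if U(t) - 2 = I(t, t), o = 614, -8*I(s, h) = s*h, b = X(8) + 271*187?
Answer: 1369521/14 ≈ 97823.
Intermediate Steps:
X(y) = 24 - 4/(-1 + y)
b = 354903/7 (b = 4*(-7 + 6*8)/(-1 + 8) + 271*187 = 4*(-7 + 48)/7 + 50677 = 4*(⅐)*41 + 50677 = 164/7 + 50677 = 354903/7 ≈ 50700.)
I(s, h) = -h*s/8 (I(s, h) = -s*h/8 = -h*s/8)
U(t) = 2 - t²/8 (U(t) = 2 - t*t/8 = 2 - t²/8)
b - U(o) = 354903/7 - (2 - ⅛*614²) = 354903/7 - (2 - ⅛*376996) = 354903/7 - (2 - 94249/2) = 354903/7 - 1*(-94245/2) = 354903/7 + 94245/2 = 1369521/14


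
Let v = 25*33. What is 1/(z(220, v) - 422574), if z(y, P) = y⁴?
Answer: 1/2342137426 ≈ 4.2696e-10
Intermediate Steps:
v = 825
1/(z(220, v) - 422574) = 1/(220⁴ - 422574) = 1/(2342560000 - 422574) = 1/2342137426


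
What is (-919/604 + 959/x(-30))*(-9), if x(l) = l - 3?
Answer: 1828689/6644 ≈ 275.24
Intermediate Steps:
x(l) = -3 + l
(-919/604 + 959/x(-30))*(-9) = (-919/604 + 959/(-3 - 30))*(-9) = (-919*1/604 + 959/(-33))*(-9) = (-919/604 + 959*(-1/33))*(-9) = (-919/604 - 959/33)*(-9) = -609563/19932*(-9) = 1828689/6644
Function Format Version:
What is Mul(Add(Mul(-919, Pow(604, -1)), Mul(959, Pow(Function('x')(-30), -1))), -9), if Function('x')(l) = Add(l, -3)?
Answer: Rational(1828689, 6644) ≈ 275.24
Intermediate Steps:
Function('x')(l) = Add(-3, l)
Mul(Add(Mul(-919, Pow(604, -1)), Mul(959, Pow(Function('x')(-30), -1))), -9) = Mul(Add(Mul(-919, Pow(604, -1)), Mul(959, Pow(Add(-3, -30), -1))), -9) = Mul(Add(Mul(-919, Rational(1, 604)), Mul(959, Pow(-33, -1))), -9) = Mul(Add(Rational(-919, 604), Mul(959, Rational(-1, 33))), -9) = Mul(Add(Rational(-919, 604), Rational(-959, 33)), -9) = Mul(Rational(-609563, 19932), -9) = Rational(1828689, 6644)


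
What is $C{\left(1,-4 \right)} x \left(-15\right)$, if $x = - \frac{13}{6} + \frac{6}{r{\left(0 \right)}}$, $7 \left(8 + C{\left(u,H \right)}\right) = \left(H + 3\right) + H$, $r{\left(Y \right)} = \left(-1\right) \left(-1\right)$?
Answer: $\frac{7015}{14} \approx 501.07$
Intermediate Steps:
$r{\left(Y \right)} = 1$
$C{\left(u,H \right)} = - \frac{53}{7} + \frac{2 H}{7}$ ($C{\left(u,H \right)} = -8 + \frac{\left(H + 3\right) + H}{7} = -8 + \frac{\left(3 + H\right) + H}{7} = -8 + \frac{3 + 2 H}{7} = -8 + \left(\frac{3}{7} + \frac{2 H}{7}\right) = - \frac{53}{7} + \frac{2 H}{7}$)
$x = \frac{23}{6}$ ($x = - \frac{13}{6} + \frac{6}{1} = \left(-13\right) \frac{1}{6} + 6 \cdot 1 = - \frac{13}{6} + 6 = \frac{23}{6} \approx 3.8333$)
$C{\left(1,-4 \right)} x \left(-15\right) = \left(- \frac{53}{7} + \frac{2}{7} \left(-4\right)\right) \frac{23}{6} \left(-15\right) = \left(- \frac{53}{7} - \frac{8}{7}\right) \frac{23}{6} \left(-15\right) = \left(- \frac{61}{7}\right) \frac{23}{6} \left(-15\right) = \left(- \frac{1403}{42}\right) \left(-15\right) = \frac{7015}{14}$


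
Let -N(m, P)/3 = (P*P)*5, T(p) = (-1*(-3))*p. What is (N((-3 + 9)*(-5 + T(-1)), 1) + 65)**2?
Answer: 2500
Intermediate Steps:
T(p) = 3*p
N(m, P) = -15*P**2 (N(m, P) = -3*P*P*5 = -3*P**2*5 = -15*P**2)
(N((-3 + 9)*(-5 + T(-1)), 1) + 65)**2 = (-15*1**2 + 65)**2 = (-15*1 + 65)**2 = (-15 + 65)**2 = 50**2 = 2500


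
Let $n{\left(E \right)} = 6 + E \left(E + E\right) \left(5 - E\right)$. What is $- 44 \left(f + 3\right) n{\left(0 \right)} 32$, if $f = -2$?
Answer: $-8448$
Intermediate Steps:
$n{\left(E \right)} = 6 + 2 E^{2} \left(5 - E\right)$ ($n{\left(E \right)} = 6 + E 2 E \left(5 - E\right) = 6 + 2 E^{2} \left(5 - E\right)$)
$- 44 \left(f + 3\right) n{\left(0 \right)} 32 = - 44 \left(-2 + 3\right) \left(6 - 2 \cdot 0^{3} + 10 \cdot 0^{2}\right) 32 = - 44 \cdot 1 \left(6 - 0 + 10 \cdot 0\right) 32 = - 44 \cdot 1 \left(6 + 0 + 0\right) 32 = - 44 \cdot 1 \cdot 6 \cdot 32 = \left(-44\right) 6 \cdot 32 = \left(-264\right) 32 = -8448$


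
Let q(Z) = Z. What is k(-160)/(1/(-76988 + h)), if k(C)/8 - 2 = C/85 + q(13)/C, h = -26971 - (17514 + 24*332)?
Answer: -12814659/340 ≈ -37690.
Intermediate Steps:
h = -52453 (h = -26971 - (17514 + 7968) = -26971 - 1*25482 = -26971 - 25482 = -52453)
k(C) = 16 + 104/C + 8*C/85 (k(C) = 16 + 8*(C/85 + 13/C) = 16 + 8*(13/C + C/85) = 16 + (104/C + 8*C/85) = 16 + 104/C + 8*C/85)
k(-160)/(1/(-76988 + h)) = (16 + 104/(-160) + (8/85)*(-160))/(1/(-76988 - 52453)) = (16 + 104*(-1/160) - 256/17)/(1/(-129441)) = (16 - 13/20 - 256/17)/(-1/129441) = (99/340)*(-129441) = -12814659/340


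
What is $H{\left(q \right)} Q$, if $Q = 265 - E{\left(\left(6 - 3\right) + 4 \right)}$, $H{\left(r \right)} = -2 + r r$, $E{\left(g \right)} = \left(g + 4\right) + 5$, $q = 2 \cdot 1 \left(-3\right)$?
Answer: $8466$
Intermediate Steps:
$q = -6$ ($q = 2 \left(-3\right) = -6$)
$E{\left(g \right)} = 9 + g$ ($E{\left(g \right)} = \left(4 + g\right) + 5 = 9 + g$)
$H{\left(r \right)} = -2 + r^{2}$
$Q = 249$ ($Q = 265 - \left(9 + \left(\left(6 - 3\right) + 4\right)\right) = 265 - \left(9 + \left(3 + 4\right)\right) = 265 - \left(9 + 7\right) = 265 - 16 = 249$)
$H{\left(q \right)} Q = \left(-2 + \left(-6\right)^{2}\right) 249 = \left(-2 + 36\right) 249 = 34 \cdot 249 = 8466$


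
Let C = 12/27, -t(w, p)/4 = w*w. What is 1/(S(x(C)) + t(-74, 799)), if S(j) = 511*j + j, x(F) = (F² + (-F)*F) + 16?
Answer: -1/13712 ≈ -7.2929e-5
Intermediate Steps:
t(w, p) = -4*w² (t(w, p) = -4*w*w = -4*w²)
C = 4/9 (C = 12*(1/27) = 4/9 ≈ 0.44444)
x(F) = 16 (x(F) = (F² - F²) + 16 = 0 + 16 = 16)
S(j) = 512*j
1/(S(x(C)) + t(-74, 799)) = 1/(512*16 - 4*(-74)²) = 1/(8192 - 4*5476) = 1/(8192 - 21904) = 1/(-13712) = -1/13712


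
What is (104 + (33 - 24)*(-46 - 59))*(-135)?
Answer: 113535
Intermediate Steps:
(104 + (33 - 24)*(-46 - 59))*(-135) = (104 + 9*(-105))*(-135) = (104 - 945)*(-135) = -841*(-135) = 113535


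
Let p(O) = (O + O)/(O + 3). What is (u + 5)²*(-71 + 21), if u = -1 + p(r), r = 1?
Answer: -2025/2 ≈ -1012.5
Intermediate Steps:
p(O) = 2*O/(3 + O) (p(O) = (2*O)/(3 + O) = 2*O/(3 + O))
u = -½ (u = -1 + 2*1/(3 + 1) = -1 + 2*1/4 = -1 + 2*1*(¼) = -1 + ½ = -½ ≈ -0.50000)
(u + 5)²*(-71 + 21) = (-½ + 5)²*(-71 + 21) = (9/2)²*(-50) = (81/4)*(-50) = -2025/2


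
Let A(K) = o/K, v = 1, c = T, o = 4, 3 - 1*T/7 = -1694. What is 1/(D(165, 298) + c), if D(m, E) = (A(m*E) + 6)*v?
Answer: 24585/292192727 ≈ 8.4140e-5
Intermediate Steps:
T = 11879 (T = 21 - 7*(-1694) = 21 + 11858 = 11879)
c = 11879
A(K) = 4/K
D(m, E) = 6 + 4/(E*m) (D(m, E) = (4/((m*E)) + 6)*1 = (4/((E*m)) + 6)*1 = (4*(1/(E*m)) + 6)*1 = (4/(E*m) + 6)*1 = (6 + 4/(E*m))*1 = 6 + 4/(E*m))
1/(D(165, 298) + c) = 1/((6 + 4/(298*165)) + 11879) = 1/((6 + 4*(1/298)*(1/165)) + 11879) = 1/((6 + 2/24585) + 11879) = 1/(147512/24585 + 11879) = 1/(292192727/24585) = 24585/292192727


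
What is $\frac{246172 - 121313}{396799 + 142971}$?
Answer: $\frac{17837}{77110} \approx 0.23132$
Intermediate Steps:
$\frac{246172 - 121313}{396799 + 142971} = \frac{124859}{539770} = 124859 \cdot \frac{1}{539770} = \frac{17837}{77110}$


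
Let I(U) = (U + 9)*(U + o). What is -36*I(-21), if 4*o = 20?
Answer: -6912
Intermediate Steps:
o = 5 (o = (1/4)*20 = 5)
I(U) = (5 + U)*(9 + U) (I(U) = (U + 9)*(U + 5) = (9 + U)*(5 + U) = (5 + U)*(9 + U))
-36*I(-21) = -36*(45 + (-21)**2 + 14*(-21)) = -36*(45 + 441 - 294) = -36*192 = -6912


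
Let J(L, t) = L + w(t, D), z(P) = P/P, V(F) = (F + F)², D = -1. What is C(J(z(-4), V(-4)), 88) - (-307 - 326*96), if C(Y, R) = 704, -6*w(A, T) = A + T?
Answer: 32307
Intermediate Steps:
V(F) = 4*F² (V(F) = (2*F)² = 4*F²)
z(P) = 1
w(A, T) = -A/6 - T/6 (w(A, T) = -(A + T)/6 = -A/6 - T/6)
J(L, t) = ⅙ + L - t/6 (J(L, t) = L + (-t/6 - ⅙*(-1)) = L + (-t/6 + ⅙) = L + (⅙ - t/6) = ⅙ + L - t/6)
C(J(z(-4), V(-4)), 88) - (-307 - 326*96) = 704 - (-307 - 326*96) = 704 - (-307 - 31296) = 704 - 1*(-31603) = 704 + 31603 = 32307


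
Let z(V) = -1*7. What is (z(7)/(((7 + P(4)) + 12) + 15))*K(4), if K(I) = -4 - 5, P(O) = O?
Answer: 63/38 ≈ 1.6579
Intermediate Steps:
z(V) = -7
K(I) = -9
(z(7)/(((7 + P(4)) + 12) + 15))*K(4) = -7/(((7 + 4) + 12) + 15)*(-9) = -7/((11 + 12) + 15)*(-9) = -7/(23 + 15)*(-9) = -7/38*(-9) = 63/38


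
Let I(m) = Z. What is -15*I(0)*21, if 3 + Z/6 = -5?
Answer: 15120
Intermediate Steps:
Z = -48 (Z = -18 + 6*(-5) = -18 - 30 = -48)
I(m) = -48
-15*I(0)*21 = -15*(-48)*21 = 720*21 = 15120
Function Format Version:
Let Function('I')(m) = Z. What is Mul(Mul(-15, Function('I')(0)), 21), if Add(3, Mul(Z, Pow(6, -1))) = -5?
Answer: 15120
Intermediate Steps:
Z = -48 (Z = Add(-18, Mul(6, -5)) = Add(-18, -30) = -48)
Function('I')(m) = -48
Mul(Mul(-15, Function('I')(0)), 21) = Mul(Mul(-15, -48), 21) = Mul(720, 21) = 15120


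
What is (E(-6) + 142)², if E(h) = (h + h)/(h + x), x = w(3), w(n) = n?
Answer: 21316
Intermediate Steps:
x = 3
E(h) = 2*h/(3 + h) (E(h) = (h + h)/(h + 3) = (2*h)/(3 + h) = 2*h/(3 + h))
(E(-6) + 142)² = (2*(-6)/(3 - 6) + 142)² = (2*(-6)/(-3) + 142)² = (2*(-6)*(-⅓) + 142)² = (4 + 142)² = 146² = 21316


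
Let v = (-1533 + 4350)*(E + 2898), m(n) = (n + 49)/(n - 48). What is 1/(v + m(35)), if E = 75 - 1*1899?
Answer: 13/39330870 ≈ 3.3053e-7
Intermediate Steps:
E = -1824 (E = 75 - 1899 = -1824)
m(n) = (49 + n)/(-48 + n)
v = 3025458 (v = (-1533 + 4350)*(-1824 + 2898) = 2817*1074 = 3025458)
1/(v + m(35)) = 1/(3025458 + (49 + 35)/(-48 + 35)) = 1/(3025458 + 84/(-13)) = 1/(3025458 - 1/13*84) = 1/(3025458 - 84/13) = 1/(39330870/13) = 13/39330870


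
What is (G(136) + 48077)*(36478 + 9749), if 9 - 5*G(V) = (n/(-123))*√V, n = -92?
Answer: 11112693438/5 - 2835256*√34/205 ≈ 2.2225e+9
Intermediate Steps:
G(V) = 9/5 - 92*√V/615 (G(V) = 9/5 - (-92/(-123))*√V/5 = 9/5 - (-92*(-1/123))*√V/5 = 9/5 - 92*√V/615)
(G(136) + 48077)*(36478 + 9749) = ((9/5 - 184*√34/615) + 48077)*(36478 + 9749) = ((9/5 - 184*√34/615) + 48077)*46227 = (240394/5 - 184*√34/615)*46227 = 11112693438/5 - 2835256*√34/205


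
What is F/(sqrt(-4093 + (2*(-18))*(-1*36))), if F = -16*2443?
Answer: 39088*I*sqrt(2797)/2797 ≈ 739.09*I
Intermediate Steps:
F = -39088
F/(sqrt(-4093 + (2*(-18))*(-1*36))) = -39088/sqrt(-4093 + (2*(-18))*(-1*36)) = -39088/sqrt(-4093 - 36*(-36)) = -39088/sqrt(-4093 + 1296) = -39088*(-I*sqrt(2797)/2797) = -(-39088)*I*sqrt(2797)/2797 = 39088*I*sqrt(2797)/2797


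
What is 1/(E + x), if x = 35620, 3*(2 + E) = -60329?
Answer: 3/46525 ≈ 6.4482e-5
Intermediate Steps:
E = -60335/3 (E = -2 + (⅓)*(-60329) = -2 - 60329/3 = -60335/3 ≈ -20112.)
1/(E + x) = 1/(-60335/3 + 35620) = 1/(46525/3) = 3/46525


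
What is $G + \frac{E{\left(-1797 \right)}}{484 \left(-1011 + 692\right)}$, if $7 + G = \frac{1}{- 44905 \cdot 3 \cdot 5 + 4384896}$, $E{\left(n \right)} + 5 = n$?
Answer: $- \frac{2002201932487}{286506558558} \approx -6.9883$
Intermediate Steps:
$E{\left(n \right)} = -5 + n$
$G = - \frac{25979246}{3711321}$ ($G = -7 + \frac{1}{- 44905 \cdot 3 \cdot 5 + 4384896} = -7 + \frac{1}{\left(-44905\right) 15 + 4384896} = -7 + \frac{1}{-673575 + 4384896} = -7 + \frac{1}{3711321} = - \frac{25979246}{3711321} \approx -7.0$)
$G + \frac{E{\left(-1797 \right)}}{484 \left(-1011 + 692\right)} = - \frac{25979246}{3711321} + \frac{-5 - 1797}{484 \left(-1011 + 692\right)} = - \frac{25979246}{3711321} - \frac{1802}{484 \left(-319\right)} = - \frac{25979246}{3711321} - \frac{1802}{-154396} = - \frac{25979246}{3711321} - - \frac{901}{77198} = - \frac{25979246}{3711321} + \frac{901}{77198} = - \frac{2002201932487}{286506558558}$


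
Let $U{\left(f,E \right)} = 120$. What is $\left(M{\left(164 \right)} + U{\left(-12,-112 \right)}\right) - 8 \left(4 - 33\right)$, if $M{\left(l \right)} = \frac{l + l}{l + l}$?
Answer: $353$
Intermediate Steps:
$M{\left(l \right)} = 1$ ($M{\left(l \right)} = \frac{2 l}{2 l} = 2 l \frac{1}{2 l} = 1$)
$\left(M{\left(164 \right)} + U{\left(-12,-112 \right)}\right) - 8 \left(4 - 33\right) = \left(1 + 120\right) - 8 \left(4 - 33\right) = 121 - -232 = 121 + 232 = 353$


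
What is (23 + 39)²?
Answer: 3844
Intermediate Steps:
(23 + 39)² = 62² = 3844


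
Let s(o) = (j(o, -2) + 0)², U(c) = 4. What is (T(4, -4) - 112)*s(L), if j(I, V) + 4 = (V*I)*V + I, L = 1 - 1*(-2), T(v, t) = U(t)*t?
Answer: -15488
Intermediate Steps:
T(v, t) = 4*t
L = 3 (L = 1 + 2 = 3)
j(I, V) = -4 + I + I*V² (j(I, V) = -4 + ((V*I)*V + I) = -4 + ((I*V)*V + I) = -4 + (I*V² + I) = -4 + (I + I*V²) = -4 + I + I*V²)
s(o) = (-4 + 5*o)² (s(o) = ((-4 + o + o*(-2)²) + 0)² = ((-4 + o + o*4) + 0)² = ((-4 + o + 4*o) + 0)² = ((-4 + 5*o) + 0)² = (-4 + 5*o)²)
(T(4, -4) - 112)*s(L) = (4*(-4) - 112)*(-4 + 5*3)² = (-16 - 112)*(-4 + 15)² = -128*11² = -128*121 = -15488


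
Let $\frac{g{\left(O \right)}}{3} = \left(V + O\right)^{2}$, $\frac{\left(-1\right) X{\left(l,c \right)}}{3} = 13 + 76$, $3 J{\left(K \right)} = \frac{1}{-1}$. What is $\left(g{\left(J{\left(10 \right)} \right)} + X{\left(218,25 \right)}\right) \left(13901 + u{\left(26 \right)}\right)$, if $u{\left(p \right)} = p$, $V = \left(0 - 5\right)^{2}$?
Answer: $\frac{65108725}{3} \approx 2.1703 \cdot 10^{7}$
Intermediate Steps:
$J{\left(K \right)} = - \frac{1}{3}$ ($J{\left(K \right)} = \frac{1}{3 \left(-1\right)} = \frac{1}{3} \left(-1\right) = - \frac{1}{3}$)
$V = 25$ ($V = \left(-5\right)^{2} = 25$)
$X{\left(l,c \right)} = -267$ ($X{\left(l,c \right)} = - 3 \left(13 + 76\right) = \left(-3\right) 89 = -267$)
$g{\left(O \right)} = 3 \left(25 + O\right)^{2}$
$\left(g{\left(J{\left(10 \right)} \right)} + X{\left(218,25 \right)}\right) \left(13901 + u{\left(26 \right)}\right) = \left(3 \left(25 - \frac{1}{3}\right)^{2} - 267\right) \left(13901 + 26\right) = \left(3 \left(\frac{74}{3}\right)^{2} - 267\right) 13927 = \left(3 \cdot \frac{5476}{9} - 267\right) 13927 = \left(\frac{5476}{3} - 267\right) 13927 = \frac{4675}{3} \cdot 13927 = \frac{65108725}{3}$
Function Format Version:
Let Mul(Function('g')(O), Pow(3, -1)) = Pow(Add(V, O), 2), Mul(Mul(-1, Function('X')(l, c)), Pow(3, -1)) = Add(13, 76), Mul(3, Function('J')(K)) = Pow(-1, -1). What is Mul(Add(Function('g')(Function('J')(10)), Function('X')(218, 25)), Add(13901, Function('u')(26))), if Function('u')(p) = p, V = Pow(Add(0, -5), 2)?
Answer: Rational(65108725, 3) ≈ 2.1703e+7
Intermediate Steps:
Function('J')(K) = Rational(-1, 3) (Function('J')(K) = Mul(Rational(1, 3), Pow(-1, -1)) = Mul(Rational(1, 3), -1) = Rational(-1, 3))
V = 25 (V = Pow(-5, 2) = 25)
Function('X')(l, c) = -267 (Function('X')(l, c) = Mul(-3, Add(13, 76)) = Mul(-3, 89) = -267)
Function('g')(O) = Mul(3, Pow(Add(25, O), 2))
Mul(Add(Function('g')(Function('J')(10)), Function('X')(218, 25)), Add(13901, Function('u')(26))) = Mul(Add(Mul(3, Pow(Add(25, Rational(-1, 3)), 2)), -267), Add(13901, 26)) = Mul(Add(Mul(3, Pow(Rational(74, 3), 2)), -267), 13927) = Mul(Add(Mul(3, Rational(5476, 9)), -267), 13927) = Mul(Add(Rational(5476, 3), -267), 13927) = Mul(Rational(4675, 3), 13927) = Rational(65108725, 3)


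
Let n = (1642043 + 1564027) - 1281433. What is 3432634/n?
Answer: 3432634/1924637 ≈ 1.7835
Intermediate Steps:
n = 1924637 (n = 3206070 - 1281433 = 1924637)
3432634/n = 3432634/1924637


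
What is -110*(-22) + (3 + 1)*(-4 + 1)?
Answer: 2408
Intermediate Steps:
-110*(-22) + (3 + 1)*(-4 + 1) = 2420 + 4*(-3) = 2420 - 12 = 2408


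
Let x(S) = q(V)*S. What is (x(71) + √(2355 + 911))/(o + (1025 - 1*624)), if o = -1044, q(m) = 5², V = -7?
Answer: -1775/643 - √3266/643 ≈ -2.8494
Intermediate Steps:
q(m) = 25
x(S) = 25*S
(x(71) + √(2355 + 911))/(o + (1025 - 1*624)) = (25*71 + √(2355 + 911))/(-1044 + (1025 - 1*624)) = (1775 + √3266)/(-1044 + (1025 - 624)) = (1775 + √3266)/(-1044 + 401) = (1775 + √3266)/(-643) = (1775 + √3266)*(-1/643) = -1775/643 - √3266/643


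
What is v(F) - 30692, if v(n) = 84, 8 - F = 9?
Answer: -30608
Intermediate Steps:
F = -1 (F = 8 - 1*9 = 8 - 9 = -1)
v(F) - 30692 = 84 - 30692 = -30608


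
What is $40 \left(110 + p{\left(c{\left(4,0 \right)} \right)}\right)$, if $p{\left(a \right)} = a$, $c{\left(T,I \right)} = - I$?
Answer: $4400$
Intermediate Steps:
$40 \left(110 + p{\left(c{\left(4,0 \right)} \right)}\right) = 40 \left(110 - 0\right) = 40 \left(110 + 0\right) = 40 \cdot 110 = 4400$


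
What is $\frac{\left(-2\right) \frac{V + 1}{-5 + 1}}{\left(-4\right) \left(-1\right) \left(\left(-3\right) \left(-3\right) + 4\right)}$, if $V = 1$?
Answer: $\frac{1}{52} \approx 0.019231$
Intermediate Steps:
$\frac{\left(-2\right) \frac{V + 1}{-5 + 1}}{\left(-4\right) \left(-1\right) \left(\left(-3\right) \left(-3\right) + 4\right)} = \frac{\left(-2\right) \frac{1 + 1}{-5 + 1}}{\left(-4\right) \left(-1\right) \left(\left(-3\right) \left(-3\right) + 4\right)} = \frac{\left(-2\right) \frac{2}{-4}}{4 \left(9 + 4\right)} = \frac{\left(-2\right) 2 \left(- \frac{1}{4}\right)}{4 \cdot 13} = \frac{\left(-2\right) \left(- \frac{1}{2}\right)}{52} = 1 \cdot \frac{1}{52} = \frac{1}{52}$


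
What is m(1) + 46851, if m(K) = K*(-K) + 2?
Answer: 46852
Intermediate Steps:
m(K) = 2 - K² (m(K) = -K² + 2 = 2 - K²)
m(1) + 46851 = (2 - 1*1²) + 46851 = (2 - 1*1) + 46851 = (2 - 1) + 46851 = 1 + 46851 = 46852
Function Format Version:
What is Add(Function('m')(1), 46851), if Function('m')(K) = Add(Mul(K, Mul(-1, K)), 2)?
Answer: 46852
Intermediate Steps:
Function('m')(K) = Add(2, Mul(-1, Pow(K, 2))) (Function('m')(K) = Add(Mul(-1, Pow(K, 2)), 2) = Add(2, Mul(-1, Pow(K, 2))))
Add(Function('m')(1), 46851) = Add(Add(2, Mul(-1, Pow(1, 2))), 46851) = Add(Add(2, Mul(-1, 1)), 46851) = Add(Add(2, -1), 46851) = Add(1, 46851) = 46852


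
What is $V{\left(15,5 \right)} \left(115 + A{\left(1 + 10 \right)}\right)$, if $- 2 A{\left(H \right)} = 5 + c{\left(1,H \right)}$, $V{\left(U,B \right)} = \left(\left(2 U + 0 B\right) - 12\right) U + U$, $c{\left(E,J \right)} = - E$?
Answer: $32205$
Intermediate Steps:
$V{\left(U,B \right)} = U + U \left(-12 + 2 U\right)$ ($V{\left(U,B \right)} = \left(\left(2 U + 0\right) - 12\right) U + U = \left(2 U - 12\right) U + U = \left(-12 + 2 U\right) U + U = U \left(-12 + 2 U\right) + U = U + U \left(-12 + 2 U\right)$)
$A{\left(H \right)} = -2$ ($A{\left(H \right)} = - \frac{5 - 1}{2} = \left(- \frac{1}{2}\right) 4 = -2$)
$V{\left(15,5 \right)} \left(115 + A{\left(1 + 10 \right)}\right) = 15 \left(-11 + 2 \cdot 15\right) \left(115 - 2\right) = 15 \left(-11 + 30\right) 113 = 15 \cdot 19 \cdot 113 = 285 \cdot 113 = 32205$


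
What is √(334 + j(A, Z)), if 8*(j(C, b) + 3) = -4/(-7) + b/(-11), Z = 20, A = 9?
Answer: 5*√78463/77 ≈ 18.189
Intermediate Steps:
j(C, b) = -41/14 - b/88 (j(C, b) = -3 + (-4/(-7) + b/(-11))/8 = -3 + (-4*(-⅐) + b*(-1/11))/8 = -3 + (4/7 - b/11)/8 = -3 + (1/14 - b/88) = -41/14 - b/88)
√(334 + j(A, Z)) = √(334 + (-41/14 - 1/88*20)) = √(334 + (-41/14 - 5/22)) = √(334 - 243/77) = √(25475/77) = 5*√78463/77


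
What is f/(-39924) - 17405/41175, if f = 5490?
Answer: -10232533/18265230 ≈ -0.56022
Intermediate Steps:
f/(-39924) - 17405/41175 = 5490/(-39924) - 17405/41175 = 5490*(-1/39924) - 17405*1/41175 = -305/2218 - 3481/8235 = -10232533/18265230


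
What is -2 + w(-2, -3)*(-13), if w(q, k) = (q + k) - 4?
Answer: 115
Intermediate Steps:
w(q, k) = -4 + k + q (w(q, k) = (k + q) - 4 = -4 + k + q)
-2 + w(-2, -3)*(-13) = -2 + (-4 - 3 - 2)*(-13) = -2 - 9*(-13) = -2 + 117 = 115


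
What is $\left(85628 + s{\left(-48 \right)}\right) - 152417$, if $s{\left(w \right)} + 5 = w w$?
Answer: $-64490$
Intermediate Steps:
$s{\left(w \right)} = -5 + w^{2}$ ($s{\left(w \right)} = -5 + w w = -5 + w^{2}$)
$\left(85628 + s{\left(-48 \right)}\right) - 152417 = \left(85628 - \left(5 - \left(-48\right)^{2}\right)\right) - 152417 = \left(85628 + \left(-5 + 2304\right)\right) - 152417 = \left(85628 + 2299\right) - 152417 = 87927 - 152417 = -64490$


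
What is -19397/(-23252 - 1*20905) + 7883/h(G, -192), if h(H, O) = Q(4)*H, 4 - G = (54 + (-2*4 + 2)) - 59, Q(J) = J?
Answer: 38805939/294380 ≈ 131.82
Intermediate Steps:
G = 15 (G = 4 - ((54 + (-2*4 + 2)) - 59) = 4 - ((54 + (-8 + 2)) - 59) = 4 - ((54 - 6) - 59) = 4 - (48 - 59) = 4 - 1*(-11) = 4 + 11 = 15)
h(H, O) = 4*H
-19397/(-23252 - 1*20905) + 7883/h(G, -192) = -19397/(-23252 - 1*20905) + 7883/((4*15)) = -19397/(-23252 - 20905) + 7883/60 = -19397/(-44157) + 7883*(1/60) = -19397*(-1/44157) + 7883/60 = 19397/44157 + 7883/60 = 38805939/294380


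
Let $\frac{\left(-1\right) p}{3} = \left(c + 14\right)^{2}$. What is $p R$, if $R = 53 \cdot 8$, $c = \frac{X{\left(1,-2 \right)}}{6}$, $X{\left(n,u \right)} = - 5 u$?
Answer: $- \frac{936616}{3} \approx -3.1221 \cdot 10^{5}$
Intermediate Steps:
$c = \frac{5}{3}$ ($c = \frac{\left(-5\right) \left(-2\right)}{6} = 10 \cdot \frac{1}{6} = \frac{5}{3} \approx 1.6667$)
$p = - \frac{2209}{3}$ ($p = - 3 \left(\frac{5}{3} + 14\right)^{2} = - 3 \left(\frac{47}{3}\right)^{2} = \left(-3\right) \frac{2209}{9} = - \frac{2209}{3} \approx -736.33$)
$R = 424$
$p R = \left(- \frac{2209}{3}\right) 424 = - \frac{936616}{3}$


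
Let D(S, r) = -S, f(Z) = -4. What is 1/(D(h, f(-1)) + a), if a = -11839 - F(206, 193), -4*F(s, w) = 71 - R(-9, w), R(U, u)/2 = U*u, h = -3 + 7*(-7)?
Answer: -4/43603 ≈ -9.1737e-5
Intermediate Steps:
h = -52 (h = -3 - 49 = -52)
R(U, u) = 2*U*u (R(U, u) = 2*(U*u) = 2*U*u)
F(s, w) = -71/4 - 9*w/2 (F(s, w) = -(71 - 2*(-9)*w)/4 = -(71 - (-18)*w)/4 = -(71 + 18*w)/4 = -71/4 - 9*w/2)
a = -43811/4 (a = -11839 - (-71/4 - 9/2*193) = -11839 - (-71/4 - 1737/2) = -11839 - 1*(-3545/4) = -11839 + 3545/4 = -43811/4 ≈ -10953.)
1/(D(h, f(-1)) + a) = 1/(-1*(-52) - 43811/4) = 1/(52 - 43811/4) = 1/(-43603/4) = -4/43603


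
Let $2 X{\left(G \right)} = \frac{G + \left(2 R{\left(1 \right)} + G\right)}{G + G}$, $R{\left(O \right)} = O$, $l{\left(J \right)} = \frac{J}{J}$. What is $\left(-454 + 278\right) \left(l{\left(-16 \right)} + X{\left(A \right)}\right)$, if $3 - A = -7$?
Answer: $- \frac{1364}{5} \approx -272.8$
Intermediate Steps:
$A = 10$ ($A = 3 - -7 = 3 + 7 = 10$)
$l{\left(J \right)} = 1$
$X{\left(G \right)} = \frac{2 + 2 G}{4 G}$ ($X{\left(G \right)} = \frac{\left(G + \left(2 \cdot 1 + G\right)\right) \frac{1}{G + G}}{2} = \frac{\left(G + \left(2 + G\right)\right) \frac{1}{2 G}}{2} = \frac{\left(2 + 2 G\right) \frac{1}{2 G}}{2} = \frac{\frac{1}{2} \frac{1}{G} \left(2 + 2 G\right)}{2} = \frac{2 + 2 G}{4 G}$)
$\left(-454 + 278\right) \left(l{\left(-16 \right)} + X{\left(A \right)}\right) = \left(-454 + 278\right) \left(1 + \frac{1 + 10}{2 \cdot 10}\right) = - 176 \left(1 + \frac{1}{2} \cdot \frac{1}{10} \cdot 11\right) = - 176 \left(1 + \frac{11}{20}\right) = \left(-176\right) \frac{31}{20} = - \frac{1364}{5}$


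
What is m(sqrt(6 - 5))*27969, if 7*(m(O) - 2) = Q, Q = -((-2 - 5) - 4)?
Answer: 699225/7 ≈ 99889.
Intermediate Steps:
Q = 11 (Q = -(-7 - 4) = -1*(-11) = 11)
m(O) = 25/7 (m(O) = 2 + (1/7)*11 = 2 + 11/7 = 25/7)
m(sqrt(6 - 5))*27969 = (25/7)*27969 = 699225/7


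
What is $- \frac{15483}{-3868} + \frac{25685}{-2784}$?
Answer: $- \frac{14061227}{2692128} \approx -5.2231$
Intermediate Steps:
$- \frac{15483}{-3868} + \frac{25685}{-2784} = \left(-15483\right) \left(- \frac{1}{3868}\right) + 25685 \left(- \frac{1}{2784}\right) = \frac{15483}{3868} - \frac{25685}{2784} = - \frac{14061227}{2692128}$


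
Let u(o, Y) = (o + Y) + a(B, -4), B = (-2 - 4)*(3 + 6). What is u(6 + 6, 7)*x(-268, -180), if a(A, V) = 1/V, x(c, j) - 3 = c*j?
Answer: 3618225/4 ≈ 9.0456e+5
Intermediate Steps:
B = -54 (B = -6*9 = -54)
x(c, j) = 3 + c*j
u(o, Y) = -¼ + Y + o (u(o, Y) = (o + Y) + 1/(-4) = (Y + o) - ¼ = -¼ + Y + o)
u(6 + 6, 7)*x(-268, -180) = (-¼ + 7 + (6 + 6))*(3 - 268*(-180)) = (-¼ + 7 + 12)*(3 + 48240) = (75/4)*48243 = 3618225/4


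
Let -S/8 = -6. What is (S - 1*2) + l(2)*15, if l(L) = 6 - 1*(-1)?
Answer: 151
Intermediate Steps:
l(L) = 7 (l(L) = 6 + 1 = 7)
S = 48 (S = -8*(-6) = 48)
(S - 1*2) + l(2)*15 = (48 - 1*2) + 7*15 = (48 - 2) + 105 = 46 + 105 = 151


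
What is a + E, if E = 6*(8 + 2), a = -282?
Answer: -222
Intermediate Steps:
E = 60 (E = 6*10 = 60)
a + E = -282 + 60 = -222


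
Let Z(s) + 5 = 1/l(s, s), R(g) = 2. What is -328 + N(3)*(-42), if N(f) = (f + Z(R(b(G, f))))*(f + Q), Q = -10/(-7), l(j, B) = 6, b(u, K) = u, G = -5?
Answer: 13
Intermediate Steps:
Z(s) = -29/6 (Z(s) = -5 + 1/6 = -29/6)
Q = 10/7 (Q = -10*(-1/7) = 10/7 ≈ 1.4286)
N(f) = (-29/6 + f)*(10/7 + f) (N(f) = (f - 29/6)*(f + 10/7) = (-29/6 + f)*(10/7 + f))
-328 + N(3)*(-42) = -328 + (-145/21 + 3**2 - 143/42*3)*(-42) = -328 + (-145/21 + 9 - 143/14)*(-42) = -328 - 341/42*(-42) = -328 + 341 = 13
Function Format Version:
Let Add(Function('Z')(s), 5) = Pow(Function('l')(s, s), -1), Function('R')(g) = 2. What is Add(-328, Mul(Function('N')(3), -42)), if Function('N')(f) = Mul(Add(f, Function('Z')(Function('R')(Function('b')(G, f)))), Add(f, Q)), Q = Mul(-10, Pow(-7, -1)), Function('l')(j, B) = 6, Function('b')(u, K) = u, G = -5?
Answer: 13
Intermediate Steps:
Function('Z')(s) = Rational(-29, 6) (Function('Z')(s) = Add(-5, Pow(6, -1)) = Add(-5, Rational(1, 6)) = Rational(-29, 6))
Q = Rational(10, 7) (Q = Mul(-10, Rational(-1, 7)) = Rational(10, 7) ≈ 1.4286)
Function('N')(f) = Mul(Add(Rational(-29, 6), f), Add(Rational(10, 7), f)) (Function('N')(f) = Mul(Add(f, Rational(-29, 6)), Add(f, Rational(10, 7))) = Mul(Add(Rational(-29, 6), f), Add(Rational(10, 7), f)))
Add(-328, Mul(Function('N')(3), -42)) = Add(-328, Mul(Add(Rational(-145, 21), Pow(3, 2), Mul(Rational(-143, 42), 3)), -42)) = Add(-328, Mul(Add(Rational(-145, 21), 9, Rational(-143, 14)), -42)) = Add(-328, Mul(Rational(-341, 42), -42)) = Add(-328, 341) = 13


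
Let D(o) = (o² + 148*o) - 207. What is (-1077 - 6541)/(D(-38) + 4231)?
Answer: 293/6 ≈ 48.833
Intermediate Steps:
D(o) = -207 + o² + 148*o
(-1077 - 6541)/(D(-38) + 4231) = (-1077 - 6541)/((-207 + (-38)² + 148*(-38)) + 4231) = -7618/((-207 + 1444 - 5624) + 4231) = -7618/(-4387 + 4231) = -7618/(-156) = -7618*(-1/156) = 293/6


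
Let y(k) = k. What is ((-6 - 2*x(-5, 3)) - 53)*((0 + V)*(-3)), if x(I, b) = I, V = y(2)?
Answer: 294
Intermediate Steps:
V = 2
((-6 - 2*x(-5, 3)) - 53)*((0 + V)*(-3)) = ((-6 - 2*(-5)) - 53)*((0 + 2)*(-3)) = ((-6 + 10) - 53)*(2*(-3)) = (4 - 53)*(-6) = -49*(-6) = 294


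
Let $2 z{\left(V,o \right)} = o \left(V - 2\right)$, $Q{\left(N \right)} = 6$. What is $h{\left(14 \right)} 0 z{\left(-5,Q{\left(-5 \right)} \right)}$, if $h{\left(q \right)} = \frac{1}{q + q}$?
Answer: $0$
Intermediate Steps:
$z{\left(V,o \right)} = \frac{o \left(-2 + V\right)}{2}$ ($z{\left(V,o \right)} = \frac{o \left(V - 2\right)}{2} = \frac{o \left(-2 + V\right)}{2}$)
$h{\left(q \right)} = \frac{1}{2 q}$
$h{\left(14 \right)} 0 z{\left(-5,Q{\left(-5 \right)} \right)} = \frac{1}{2 \cdot 14} \cdot 0 \cdot \frac{1}{2} \cdot 6 \left(-2 - 5\right) = \frac{1}{2} \cdot \frac{1}{14} \cdot 0 \cdot \frac{1}{2} \cdot 6 \left(-7\right) = \frac{1}{28} \cdot 0 \left(-21\right) = 0 \left(-21\right) = 0$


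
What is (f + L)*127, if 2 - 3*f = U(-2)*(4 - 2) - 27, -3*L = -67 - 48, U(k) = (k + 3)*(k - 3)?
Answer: 19558/3 ≈ 6519.3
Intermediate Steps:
U(k) = (-3 + k)*(3 + k) (U(k) = (3 + k)*(-3 + k) = (-3 + k)*(3 + k))
L = 115/3 (L = -(-67 - 48)/3 = -⅓*(-115) = 115/3 ≈ 38.333)
f = 13 (f = ⅔ - ((-9 + (-2)²)*(4 - 2) - 27)/3 = ⅔ - ((-9 + 4)*2 - 27)/3 = ⅔ - (-5*2 - 27)/3 = ⅔ - (-10 - 27)/3 = ⅔ - ⅓*(-37) = ⅔ + 37/3 = 13)
(f + L)*127 = (13 + 115/3)*127 = (154/3)*127 = 19558/3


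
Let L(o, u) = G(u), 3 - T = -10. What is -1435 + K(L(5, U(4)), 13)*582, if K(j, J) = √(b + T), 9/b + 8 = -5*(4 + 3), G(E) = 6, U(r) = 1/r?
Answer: -1435 + 2910*√946/43 ≈ 646.47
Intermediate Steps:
T = 13 (T = 3 - 1*(-10) = 3 + 10 = 13)
L(o, u) = 6
b = -9/43 (b = 9/(-8 - 5*(4 + 3)) = 9/(-8 - 5*7) = 9/(-8 - 35) = 9/(-43) = 9*(-1/43) = -9/43 ≈ -0.20930)
K(j, J) = 5*√946/43 (K(j, J) = √(-9/43 + 13) = √(550/43) = 5*√946/43)
-1435 + K(L(5, U(4)), 13)*582 = -1435 + (5*√946/43)*582 = -1435 + 2910*√946/43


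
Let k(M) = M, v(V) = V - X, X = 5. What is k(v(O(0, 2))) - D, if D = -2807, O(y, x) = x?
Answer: 2804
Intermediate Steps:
v(V) = -5 + V (v(V) = V - 1*5 = V - 5 = -5 + V)
k(v(O(0, 2))) - D = (-5 + 2) - 1*(-2807) = -3 + 2807 = 2804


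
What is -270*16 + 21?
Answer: -4299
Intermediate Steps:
-270*16 + 21 = -90*48 + 21 = -4320 + 21 = -4299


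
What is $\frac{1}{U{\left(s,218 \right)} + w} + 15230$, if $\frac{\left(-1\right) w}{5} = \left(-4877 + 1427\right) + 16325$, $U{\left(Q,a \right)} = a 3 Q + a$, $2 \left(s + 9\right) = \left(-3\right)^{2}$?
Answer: $\frac{1021932999}{67100} \approx 15230.0$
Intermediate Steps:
$s = - \frac{9}{2}$ ($s = -9 + \frac{\left(-3\right)^{2}}{2} = -9 + \frac{1}{2} \cdot 9 = -9 + \frac{9}{2} = - \frac{9}{2} \approx -4.5$)
$U{\left(Q,a \right)} = a + 3 Q a$ ($U{\left(Q,a \right)} = 3 Q a + a = a + 3 Q a$)
$w = -64375$ ($w = - 5 \left(\left(-4877 + 1427\right) + 16325\right) = - 5 \left(-3450 + 16325\right) = \left(-5\right) 12875 = -64375$)
$\frac{1}{U{\left(s,218 \right)} + w} + 15230 = \frac{1}{218 \left(1 + 3 \left(- \frac{9}{2}\right)\right) - 64375} + 15230 = \frac{1}{218 \left(1 - \frac{27}{2}\right) - 64375} + 15230 = \frac{1}{218 \left(- \frac{25}{2}\right) - 64375} + 15230 = \frac{1}{-2725 - 64375} + 15230 = \frac{1}{-67100} + 15230 = - \frac{1}{67100} + 15230 = \frac{1021932999}{67100}$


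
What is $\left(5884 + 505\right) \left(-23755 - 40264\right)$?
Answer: $-409017391$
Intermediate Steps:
$\left(5884 + 505\right) \left(-23755 - 40264\right) = 6389 \left(-64019\right) = -409017391$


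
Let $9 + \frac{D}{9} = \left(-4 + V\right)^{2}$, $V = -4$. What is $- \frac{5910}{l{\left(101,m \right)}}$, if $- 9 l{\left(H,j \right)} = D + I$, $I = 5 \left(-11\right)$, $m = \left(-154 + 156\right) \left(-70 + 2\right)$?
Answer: $\frac{5319}{44} \approx 120.89$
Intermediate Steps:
$m = -136$ ($m = 2 \left(-68\right) = -136$)
$D = 495$ ($D = -81 + 9 \left(-4 - 4\right)^{2} = -81 + 9 \left(-8\right)^{2} = -81 + 9 \cdot 64 = -81 + 576 = 495$)
$I = -55$
$l{\left(H,j \right)} = - \frac{440}{9}$ ($l{\left(H,j \right)} = - \frac{495 - 55}{9} = \left(- \frac{1}{9}\right) 440 = - \frac{440}{9}$)
$- \frac{5910}{l{\left(101,m \right)}} = - \frac{5910}{- \frac{440}{9}} = \left(-5910\right) \left(- \frac{9}{440}\right) = \frac{5319}{44}$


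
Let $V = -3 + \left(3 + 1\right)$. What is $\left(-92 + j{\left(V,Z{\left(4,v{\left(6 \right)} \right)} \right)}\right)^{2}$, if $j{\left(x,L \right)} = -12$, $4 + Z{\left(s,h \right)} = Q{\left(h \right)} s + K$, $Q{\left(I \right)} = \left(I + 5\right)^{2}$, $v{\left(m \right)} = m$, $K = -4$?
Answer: $10816$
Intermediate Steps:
$Q{\left(I \right)} = \left(5 + I\right)^{2}$
$V = 1$ ($V = -3 + 4 = 1$)
$Z{\left(s,h \right)} = -8 + s \left(5 + h\right)^{2}$ ($Z{\left(s,h \right)} = -4 + \left(\left(5 + h\right)^{2} s - 4\right) = -4 + \left(s \left(5 + h\right)^{2} - 4\right) = -4 + \left(-4 + s \left(5 + h\right)^{2}\right) = -8 + s \left(5 + h\right)^{2}$)
$\left(-92 + j{\left(V,Z{\left(4,v{\left(6 \right)} \right)} \right)}\right)^{2} = \left(-92 - 12\right)^{2} = \left(-104\right)^{2} = 10816$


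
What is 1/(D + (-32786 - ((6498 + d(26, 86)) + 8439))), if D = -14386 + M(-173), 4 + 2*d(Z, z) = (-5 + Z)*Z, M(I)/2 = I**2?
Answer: -1/2522 ≈ -0.00039651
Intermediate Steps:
M(I) = 2*I**2
d(Z, z) = -2 + Z*(-5 + Z)/2 (d(Z, z) = -2 + ((-5 + Z)*Z)/2 = -2 + (Z*(-5 + Z))/2 = -2 + Z*(-5 + Z)/2)
D = 45472 (D = -14386 + 2*(-173)**2 = -14386 + 2*29929 = -14386 + 59858 = 45472)
1/(D + (-32786 - ((6498 + d(26, 86)) + 8439))) = 1/(45472 + (-32786 - ((6498 + (-2 + (1/2)*26**2 - 5/2*26)) + 8439))) = 1/(45472 + (-32786 - ((6498 + (-2 + (1/2)*676 - 65)) + 8439))) = 1/(45472 + (-32786 - ((6498 + (-2 + 338 - 65)) + 8439))) = 1/(45472 + (-32786 - ((6498 + 271) + 8439))) = 1/(45472 + (-32786 - (6769 + 8439))) = 1/(45472 + (-32786 - 1*15208)) = 1/(45472 + (-32786 - 15208)) = 1/(45472 - 47994) = 1/(-2522) = -1/2522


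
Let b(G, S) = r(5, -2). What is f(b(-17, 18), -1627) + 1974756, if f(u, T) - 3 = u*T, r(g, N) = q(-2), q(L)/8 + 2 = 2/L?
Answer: 2013807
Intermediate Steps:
q(L) = -16 + 16/L (q(L) = -16 + 8*(2/L) = -16 + 16/L)
r(g, N) = -24 (r(g, N) = -16 + 16/(-2) = -16 + 16*(-1/2) = -16 - 8 = -24)
b(G, S) = -24
f(u, T) = 3 + T*u (f(u, T) = 3 + u*T = 3 + T*u)
f(b(-17, 18), -1627) + 1974756 = (3 - 1627*(-24)) + 1974756 = (3 + 39048) + 1974756 = 39051 + 1974756 = 2013807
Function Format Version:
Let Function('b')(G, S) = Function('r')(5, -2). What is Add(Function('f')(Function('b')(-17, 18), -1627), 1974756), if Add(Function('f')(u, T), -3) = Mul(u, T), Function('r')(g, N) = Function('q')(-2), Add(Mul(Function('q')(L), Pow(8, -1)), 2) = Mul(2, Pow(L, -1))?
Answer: 2013807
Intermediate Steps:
Function('q')(L) = Add(-16, Mul(16, Pow(L, -1))) (Function('q')(L) = Add(-16, Mul(8, Mul(2, Pow(L, -1)))) = Add(-16, Mul(16, Pow(L, -1))))
Function('r')(g, N) = -24 (Function('r')(g, N) = Add(-16, Mul(16, Pow(-2, -1))) = Add(-16, Mul(16, Rational(-1, 2))) = Add(-16, -8) = -24)
Function('b')(G, S) = -24
Function('f')(u, T) = Add(3, Mul(T, u)) (Function('f')(u, T) = Add(3, Mul(u, T)) = Add(3, Mul(T, u)))
Add(Function('f')(Function('b')(-17, 18), -1627), 1974756) = Add(Add(3, Mul(-1627, -24)), 1974756) = Add(Add(3, 39048), 1974756) = Add(39051, 1974756) = 2013807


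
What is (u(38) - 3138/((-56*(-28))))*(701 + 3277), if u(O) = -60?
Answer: -96683301/392 ≈ -2.4664e+5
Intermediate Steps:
(u(38) - 3138/((-56*(-28))))*(701 + 3277) = (-60 - 3138/((-56*(-28))))*(701 + 3277) = (-60 - 3138/1568)*3978 = (-60 - 3138*1/1568)*3978 = (-60 - 1569/784)*3978 = -48609/784*3978 = -96683301/392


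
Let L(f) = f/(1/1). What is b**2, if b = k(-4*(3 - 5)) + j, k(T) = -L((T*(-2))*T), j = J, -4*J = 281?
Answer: 53361/16 ≈ 3335.1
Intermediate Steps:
J = -281/4 (J = -1/4*281 = -281/4 ≈ -70.250)
L(f) = f (L(f) = f/1 = f*1 = f)
j = -281/4 ≈ -70.250
k(T) = 2*T**2 (k(T) = -T*(-2)*T = -(-2*T)*T = -(-2)*T**2 = 2*T**2)
b = 231/4 (b = 2*(-4*(3 - 5))**2 - 281/4 = 2*(-4*(-2))**2 - 281/4 = 2*8**2 - 281/4 = 2*64 - 281/4 = 128 - 281/4 = 231/4 ≈ 57.750)
b**2 = (231/4)**2 = 53361/16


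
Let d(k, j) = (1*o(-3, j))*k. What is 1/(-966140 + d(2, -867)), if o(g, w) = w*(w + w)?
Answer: 1/2040616 ≈ 4.9005e-7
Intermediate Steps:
o(g, w) = 2*w² (o(g, w) = w*(2*w) = 2*w²)
d(k, j) = 2*k*j² (d(k, j) = (1*(2*j²))*k = (2*j²)*k = 2*k*j²)
1/(-966140 + d(2, -867)) = 1/(-966140 + 2*2*(-867)²) = 1/(-966140 + 2*2*751689) = 1/(-966140 + 3006756) = 1/2040616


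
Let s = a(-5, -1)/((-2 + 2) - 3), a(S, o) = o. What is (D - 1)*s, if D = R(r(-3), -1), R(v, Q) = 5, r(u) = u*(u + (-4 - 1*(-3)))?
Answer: 4/3 ≈ 1.3333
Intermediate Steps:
r(u) = u*(-1 + u) (r(u) = u*(u + (-4 + 3)) = u*(u - 1) = u*(-1 + u))
D = 5
s = ⅓ (s = -1/((-2 + 2) - 3) = -1/(0 - 3) = -1/(-3) = -1*(-⅓) = ⅓ ≈ 0.33333)
(D - 1)*s = (5 - 1)*(⅓) = 4*(⅓) = 4/3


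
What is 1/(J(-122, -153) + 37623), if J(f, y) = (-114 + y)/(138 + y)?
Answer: 5/188204 ≈ 2.6567e-5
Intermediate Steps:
J(f, y) = (-114 + y)/(138 + y)
1/(J(-122, -153) + 37623) = 1/((-114 - 153)/(138 - 153) + 37623) = 1/(-267/(-15) + 37623) = 1/(-1/15*(-267) + 37623) = 1/(89/5 + 37623) = 1/(188204/5) = 5/188204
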